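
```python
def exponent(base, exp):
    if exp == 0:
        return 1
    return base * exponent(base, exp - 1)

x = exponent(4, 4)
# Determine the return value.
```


exponent(4, 4)
= 4 * exponent(4, 3)
= 4 * 4 * exponent(4, 2)
= 4 * 4 * 4 * exponent(4, 1)
= 4 * 4 * 4 * 4 * exponent(4, 0)
= 4 * 4 * 4 * 4 * 1
= 256


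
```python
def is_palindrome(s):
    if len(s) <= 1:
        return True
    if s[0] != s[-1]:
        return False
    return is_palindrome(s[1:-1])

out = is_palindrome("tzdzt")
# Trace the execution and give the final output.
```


is_palindrome("tzdzt")
"tzdzt": s[0]='t' == s[-1]='t' -> is_palindrome("zdz")
"zdz": s[0]='z' == s[-1]='z' -> is_palindrome("d")
"d": len <= 1 -> True
= True


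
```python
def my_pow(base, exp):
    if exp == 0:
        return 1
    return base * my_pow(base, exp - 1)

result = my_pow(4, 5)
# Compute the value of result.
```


my_pow(4, 5)
= 4 * my_pow(4, 4)
= 4 * 4 * my_pow(4, 3)
= 4 * 4 * 4 * my_pow(4, 2)
= 4 * 4 * 4 * 4 * my_pow(4, 1)
= 4 * 4 * 4 * 4 * 4 * my_pow(4, 0)
= 4 * 4 * 4 * 4 * 4 * 1
= 1024


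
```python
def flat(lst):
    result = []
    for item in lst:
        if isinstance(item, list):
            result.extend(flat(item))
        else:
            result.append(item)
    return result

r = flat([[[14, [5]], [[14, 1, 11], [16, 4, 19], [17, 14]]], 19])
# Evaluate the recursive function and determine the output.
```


flat([[[14, [5]], [[14, 1, 11], [16, 4, 19], [17, 14]]], 19])
Processing each element:
  [[14, [5]], [[14, 1, 11], [16, 4, 19], [17, 14]]] is a list -> flat recursively -> [14, 5, 14, 1, 11, 16, 4, 19, 17, 14]
  19 is not a list -> append 19
= [14, 5, 14, 1, 11, 16, 4, 19, 17, 14, 19]


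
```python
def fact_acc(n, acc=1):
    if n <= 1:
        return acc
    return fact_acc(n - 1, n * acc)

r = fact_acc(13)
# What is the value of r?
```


fact_acc(13, 1)
= fact_acc(12, 13 * 1) = fact_acc(12, 13)
= fact_acc(11, 12 * 13) = fact_acc(11, 156)
= fact_acc(10, 11 * 156) = fact_acc(10, 1716)
= fact_acc(9, 10 * 1716) = fact_acc(9, 17160)
= fact_acc(8, 9 * 17160) = fact_acc(8, 154440)
= fact_acc(7, 8 * 154440) = fact_acc(7, 1235520)
= fact_acc(6, 7 * 1235520) = fact_acc(6, 8648640)
= fact_acc(5, 6 * 8648640) = fact_acc(5, 51891840)
= fact_acc(4, 5 * 51891840) = fact_acc(4, 259459200)
= fact_acc(3, 4 * 259459200) = fact_acc(3, 1037836800)
= fact_acc(2, 3 * 1037836800) = fact_acc(2, 3113510400)
= fact_acc(1, 2 * 3113510400) = fact_acc(1, 6227020800)
n <= 1, return acc = 6227020800


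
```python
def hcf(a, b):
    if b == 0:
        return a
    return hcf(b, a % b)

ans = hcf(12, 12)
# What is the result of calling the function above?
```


hcf(12, 12)
= hcf(12, 12 % 12) = hcf(12, 0)
b == 0, return a = 12


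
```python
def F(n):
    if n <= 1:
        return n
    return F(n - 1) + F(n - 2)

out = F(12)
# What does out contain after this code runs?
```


F(12)
= F(11) + F(10)
= (F(10) + F(9)) + F(10)
Computing bottom-up: F(0)=0, F(1)=1, F(2)=1, F(3)=2, F(4)=3, F(5)=5, F(6)=8, F(7)=13, F(8)=21, F(9)=34, F(10)=55, F(11)=89, F(12)=144
= 144


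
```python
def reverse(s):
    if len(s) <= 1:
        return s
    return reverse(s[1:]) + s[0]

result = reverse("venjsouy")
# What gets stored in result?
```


reverse("venjsouy")
= reverse("enjsouy") + "v"
= reverse("njsouy") + "e" + "v"
= reverse("jsouy") + "n" + "e" + "v"
= reverse("souy") + "j" + "n" + "e" + "v"
= reverse("ouy") + "s" + "j" + "n" + "e" + "v"
= reverse("uy") + "o" + "s" + "j" + "n" + "e" + "v"
= reverse("y") + "u" + "o" + "s" + "j" + "n" + "e" + "v"
= "y" + "u" + "o" + "s" + "j" + "n" + "e" + "v"
= "yuosjnev"


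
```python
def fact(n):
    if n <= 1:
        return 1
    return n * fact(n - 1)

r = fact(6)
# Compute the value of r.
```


fact(6)
= 6 * fact(5)
= 6 * 5 * fact(4)
= 6 * 5 * 4 * fact(3)
= 6 * 5 * 4 * 3 * fact(2)
= 6 * 5 * 4 * 3 * 2 * fact(1)
= 6 * 5 * 4 * 3 * 2 * 1
= 720


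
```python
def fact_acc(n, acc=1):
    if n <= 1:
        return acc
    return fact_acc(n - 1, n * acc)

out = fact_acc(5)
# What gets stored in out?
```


fact_acc(5, 1)
= fact_acc(4, 5 * 1) = fact_acc(4, 5)
= fact_acc(3, 4 * 5) = fact_acc(3, 20)
= fact_acc(2, 3 * 20) = fact_acc(2, 60)
= fact_acc(1, 2 * 60) = fact_acc(1, 120)
n <= 1, return acc = 120


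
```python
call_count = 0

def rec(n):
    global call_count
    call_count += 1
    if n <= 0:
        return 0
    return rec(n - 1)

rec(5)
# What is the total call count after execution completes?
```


rec(5) calls rec(4) calls ... calls rec(0)
Total calls: 5 + 1 (for base case) = 6


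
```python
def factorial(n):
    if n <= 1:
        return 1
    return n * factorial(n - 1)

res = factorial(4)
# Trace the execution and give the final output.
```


factorial(4)
= 4 * factorial(3)
= 4 * 3 * factorial(2)
= 4 * 3 * 2 * factorial(1)
= 4 * 3 * 2 * 1
= 24


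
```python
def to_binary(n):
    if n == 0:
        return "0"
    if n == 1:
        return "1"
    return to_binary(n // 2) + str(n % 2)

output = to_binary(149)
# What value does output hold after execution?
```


to_binary(149)
= to_binary(74) + "1"
= to_binary(37) + "0" + "1"
= to_binary(18) + "1" + "0" + "1"
= to_binary(9) + "0" + "1" + "0" + "1"
= to_binary(4) + "1" + "0" + "1" + "0" + "1"
= to_binary(2) + "0" + "1" + "0" + "1" + "0" + "1"
= to_binary(1) + "0" + "0" + "1" + "0" + "1" + "0" + "1"
= "1" + "0" + "0" + "1" + "0" + "1" + "0" + "1"
= "10010101"


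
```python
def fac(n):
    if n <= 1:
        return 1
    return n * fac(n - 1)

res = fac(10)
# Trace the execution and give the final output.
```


fac(10)
= 10 * fac(9)
= 10 * 9 * fac(8)
= 10 * 9 * 8 * fac(7)
= 10 * 9 * 8 * 7 * fac(6)
= 10 * 9 * 8 * 7 * 6 * fac(5)
= 10 * 9 * 8 * 7 * 6 * 5 * fac(4)
= 10 * 9 * 8 * 7 * 6 * 5 * 4 * fac(3)
= 10 * 9 * 8 * 7 * 6 * 5 * 4 * 3 * fac(2)
= 10 * 9 * 8 * 7 * 6 * 5 * 4 * 3 * 2 * fac(1)
= 10 * 9 * 8 * 7 * 6 * 5 * 4 * 3 * 2 * 1
= 3628800


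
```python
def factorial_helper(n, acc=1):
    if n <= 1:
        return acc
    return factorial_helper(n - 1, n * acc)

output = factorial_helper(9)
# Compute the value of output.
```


factorial_helper(9, 1)
= factorial_helper(8, 9 * 1) = factorial_helper(8, 9)
= factorial_helper(7, 8 * 9) = factorial_helper(7, 72)
= factorial_helper(6, 7 * 72) = factorial_helper(6, 504)
= factorial_helper(5, 6 * 504) = factorial_helper(5, 3024)
= factorial_helper(4, 5 * 3024) = factorial_helper(4, 15120)
= factorial_helper(3, 4 * 15120) = factorial_helper(3, 60480)
= factorial_helper(2, 3 * 60480) = factorial_helper(2, 181440)
= factorial_helper(1, 2 * 181440) = factorial_helper(1, 362880)
n <= 1, return acc = 362880


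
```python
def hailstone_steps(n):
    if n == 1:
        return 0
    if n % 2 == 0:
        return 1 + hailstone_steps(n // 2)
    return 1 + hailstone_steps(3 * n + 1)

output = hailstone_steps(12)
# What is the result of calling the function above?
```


hailstone_steps(12)
12 is even -> hailstone_steps(6)
6 is even -> hailstone_steps(3)
3 is odd -> 3*3+1 = 10 -> hailstone_steps(10)
10 is even -> hailstone_steps(5)
5 is odd -> 3*5+1 = 16 -> hailstone_steps(16)
16 is even -> hailstone_steps(8)
8 is even -> hailstone_steps(4)
4 is even -> hailstone_steps(2)
2 is even -> hailstone_steps(1)
Reached 1 after 9 steps
= 9


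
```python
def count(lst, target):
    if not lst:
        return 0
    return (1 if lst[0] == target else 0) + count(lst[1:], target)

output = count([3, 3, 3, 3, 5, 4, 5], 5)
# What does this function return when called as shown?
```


count([3, 3, 3, 3, 5, 4, 5], 5)
lst[0]=3 != 5: 0 + count([3, 3, 3, 5, 4, 5], 5)
lst[0]=3 != 5: 0 + count([3, 3, 5, 4, 5], 5)
lst[0]=3 != 5: 0 + count([3, 5, 4, 5], 5)
lst[0]=3 != 5: 0 + count([5, 4, 5], 5)
lst[0]=5 == 5: 1 + count([4, 5], 5)
lst[0]=4 != 5: 0 + count([5], 5)
lst[0]=5 == 5: 1 + count([], 5)
= 2


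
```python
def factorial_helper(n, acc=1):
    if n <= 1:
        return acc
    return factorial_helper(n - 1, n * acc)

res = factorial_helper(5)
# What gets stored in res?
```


factorial_helper(5, 1)
= factorial_helper(4, 5 * 1) = factorial_helper(4, 5)
= factorial_helper(3, 4 * 5) = factorial_helper(3, 20)
= factorial_helper(2, 3 * 20) = factorial_helper(2, 60)
= factorial_helper(1, 2 * 60) = factorial_helper(1, 120)
n <= 1, return acc = 120


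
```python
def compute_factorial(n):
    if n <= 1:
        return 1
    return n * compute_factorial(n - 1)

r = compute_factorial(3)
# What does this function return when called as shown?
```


compute_factorial(3)
= 3 * compute_factorial(2)
= 3 * 2 * compute_factorial(1)
= 3 * 2 * 1
= 6


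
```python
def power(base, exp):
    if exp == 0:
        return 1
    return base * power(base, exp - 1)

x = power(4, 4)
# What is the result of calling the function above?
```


power(4, 4)
= 4 * power(4, 3)
= 4 * 4 * power(4, 2)
= 4 * 4 * 4 * power(4, 1)
= 4 * 4 * 4 * 4 * power(4, 0)
= 4 * 4 * 4 * 4 * 1
= 256


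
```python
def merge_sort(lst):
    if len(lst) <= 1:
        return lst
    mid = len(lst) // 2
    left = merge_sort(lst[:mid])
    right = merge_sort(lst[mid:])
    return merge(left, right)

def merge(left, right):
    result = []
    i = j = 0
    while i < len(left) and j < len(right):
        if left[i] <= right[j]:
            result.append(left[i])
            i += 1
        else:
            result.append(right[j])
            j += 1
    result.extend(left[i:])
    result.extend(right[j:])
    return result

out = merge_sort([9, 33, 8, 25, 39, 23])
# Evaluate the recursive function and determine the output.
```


merge_sort([9, 33, 8, 25, 39, 23])
Split into [9, 33, 8] and [25, 39, 23]
Left sorted: [8, 9, 33]
Right sorted: [23, 25, 39]
Merge [8, 9, 33] and [23, 25, 39]
= [8, 9, 23, 25, 33, 39]


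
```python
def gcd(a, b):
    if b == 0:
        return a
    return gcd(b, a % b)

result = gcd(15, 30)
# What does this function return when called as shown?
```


gcd(15, 30)
= gcd(30, 15 % 30) = gcd(30, 15)
= gcd(15, 30 % 15) = gcd(15, 0)
b == 0, return a = 15


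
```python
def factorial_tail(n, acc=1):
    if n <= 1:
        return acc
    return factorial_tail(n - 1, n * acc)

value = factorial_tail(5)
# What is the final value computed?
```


factorial_tail(5, 1)
= factorial_tail(4, 5 * 1) = factorial_tail(4, 5)
= factorial_tail(3, 4 * 5) = factorial_tail(3, 20)
= factorial_tail(2, 3 * 20) = factorial_tail(2, 60)
= factorial_tail(1, 2 * 60) = factorial_tail(1, 120)
n <= 1, return acc = 120


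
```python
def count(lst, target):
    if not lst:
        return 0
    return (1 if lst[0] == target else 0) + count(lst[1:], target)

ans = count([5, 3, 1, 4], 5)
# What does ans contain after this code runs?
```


count([5, 3, 1, 4], 5)
lst[0]=5 == 5: 1 + count([3, 1, 4], 5)
lst[0]=3 != 5: 0 + count([1, 4], 5)
lst[0]=1 != 5: 0 + count([4], 5)
lst[0]=4 != 5: 0 + count([], 5)
= 1


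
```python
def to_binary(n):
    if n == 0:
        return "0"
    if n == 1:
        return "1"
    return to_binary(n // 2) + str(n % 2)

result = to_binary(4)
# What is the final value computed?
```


to_binary(4)
= to_binary(2) + "0"
= to_binary(1) + "0" + "0"
= "1" + "0" + "0"
= "100"


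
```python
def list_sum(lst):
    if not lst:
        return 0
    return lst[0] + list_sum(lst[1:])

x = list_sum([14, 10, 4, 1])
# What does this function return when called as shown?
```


list_sum([14, 10, 4, 1])
= 14 + list_sum([10, 4, 1])
= 14 + 10 + list_sum([4, 1])
= 14 + 10 + 4 + list_sum([1])
= 14 + 10 + 4 + 1 + list_sum([])
= 14 + 10 + 4 + 1 + 0
= 29


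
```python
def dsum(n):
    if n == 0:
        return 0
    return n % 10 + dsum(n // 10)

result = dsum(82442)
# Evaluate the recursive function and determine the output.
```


dsum(82442)
= 2 + dsum(8244)
= 2 + 4 + dsum(824)
= 2 + 4 + 4 + dsum(82)
= 2 + 4 + 4 + 2 + dsum(8)
= 2 + 4 + 4 + 2 + 8 + dsum(0)
= 2 + 4 + 4 + 2 + 8 + 0
= 20


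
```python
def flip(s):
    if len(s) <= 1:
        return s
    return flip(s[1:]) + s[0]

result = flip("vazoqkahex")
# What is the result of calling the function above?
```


flip("vazoqkahex")
= flip("azoqkahex") + "v"
= flip("zoqkahex") + "a" + "v"
= flip("oqkahex") + "z" + "a" + "v"
= flip("qkahex") + "o" + "z" + "a" + "v"
= flip("kahex") + "q" + "o" + "z" + "a" + "v"
= flip("ahex") + "k" + "q" + "o" + "z" + "a" + "v"
= flip("hex") + "a" + "k" + "q" + "o" + "z" + "a" + "v"
= flip("ex") + "h" + "a" + "k" + "q" + "o" + "z" + "a" + "v"
= flip("x") + "e" + "h" + "a" + "k" + "q" + "o" + "z" + "a" + "v"
= "x" + "e" + "h" + "a" + "k" + "q" + "o" + "z" + "a" + "v"
= "xehakqozav"


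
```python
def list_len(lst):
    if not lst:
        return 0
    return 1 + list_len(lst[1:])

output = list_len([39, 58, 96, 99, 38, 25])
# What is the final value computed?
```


list_len([39, 58, 96, 99, 38, 25])
= 1 + list_len([58, 96, 99, 38, 25])
= 1 + 1 + list_len([96, 99, 38, 25])
= 1 + 1 + 1 + list_len([99, 38, 25])
= 1 + 1 + 1 + 1 + list_len([38, 25])
= 1 + 1 + 1 + 1 + 1 + list_len([25])
= 1 + 1 + 1 + 1 + 1 + 1 + list_len([])
= 1 + 1 + 1 + 1 + 1 + 1 + 0
= 6


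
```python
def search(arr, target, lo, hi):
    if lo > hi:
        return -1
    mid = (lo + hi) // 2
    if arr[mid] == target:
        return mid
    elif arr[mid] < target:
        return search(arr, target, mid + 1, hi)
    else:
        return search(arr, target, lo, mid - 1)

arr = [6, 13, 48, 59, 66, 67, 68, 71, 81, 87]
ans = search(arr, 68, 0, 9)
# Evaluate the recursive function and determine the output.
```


search(arr, 68, 0, 9)
lo=0, hi=9, mid=4, arr[mid]=66
66 < 68, search right half
lo=5, hi=9, mid=7, arr[mid]=71
71 > 68, search left half
lo=5, hi=6, mid=5, arr[mid]=67
67 < 68, search right half
lo=6, hi=6, mid=6, arr[mid]=68
arr[6] == 68, found at index 6
= 6


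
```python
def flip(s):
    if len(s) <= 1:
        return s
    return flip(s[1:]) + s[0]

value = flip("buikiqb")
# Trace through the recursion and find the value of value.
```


flip("buikiqb")
= flip("uikiqb") + "b"
= flip("ikiqb") + "u" + "b"
= flip("kiqb") + "i" + "u" + "b"
= flip("iqb") + "k" + "i" + "u" + "b"
= flip("qb") + "i" + "k" + "i" + "u" + "b"
= flip("b") + "q" + "i" + "k" + "i" + "u" + "b"
= "b" + "q" + "i" + "k" + "i" + "u" + "b"
= "bqikiub"


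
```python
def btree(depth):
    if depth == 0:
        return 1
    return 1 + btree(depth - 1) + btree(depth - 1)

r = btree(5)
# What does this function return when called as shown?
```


btree(5)
= 1 + btree(4) + btree(4)
= 1 + 2 * btree(4)
btree(k) = 2^(k+1) - 1
btree(0) = 1
btree(1) = 3
btree(2) = 7
btree(3) = 15
btree(4) = 31
btree(5) = 2^6 - 1 = 63


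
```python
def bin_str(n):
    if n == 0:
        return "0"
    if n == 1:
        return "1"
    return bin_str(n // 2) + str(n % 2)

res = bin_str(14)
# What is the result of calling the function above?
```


bin_str(14)
= bin_str(7) + "0"
= bin_str(3) + "1" + "0"
= bin_str(1) + "1" + "1" + "0"
= "1" + "1" + "1" + "0"
= "1110"


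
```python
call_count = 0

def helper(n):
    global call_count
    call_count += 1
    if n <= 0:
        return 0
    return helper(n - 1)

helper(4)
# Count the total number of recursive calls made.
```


helper(4) calls helper(3) calls ... calls helper(0)
Total calls: 4 + 1 (for base case) = 5


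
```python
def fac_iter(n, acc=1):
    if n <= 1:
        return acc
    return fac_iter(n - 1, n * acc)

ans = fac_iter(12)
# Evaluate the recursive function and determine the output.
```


fac_iter(12, 1)
= fac_iter(11, 12 * 1) = fac_iter(11, 12)
= fac_iter(10, 11 * 12) = fac_iter(10, 132)
= fac_iter(9, 10 * 132) = fac_iter(9, 1320)
= fac_iter(8, 9 * 1320) = fac_iter(8, 11880)
= fac_iter(7, 8 * 11880) = fac_iter(7, 95040)
= fac_iter(6, 7 * 95040) = fac_iter(6, 665280)
= fac_iter(5, 6 * 665280) = fac_iter(5, 3991680)
= fac_iter(4, 5 * 3991680) = fac_iter(4, 19958400)
= fac_iter(3, 4 * 19958400) = fac_iter(3, 79833600)
= fac_iter(2, 3 * 79833600) = fac_iter(2, 239500800)
= fac_iter(1, 2 * 239500800) = fac_iter(1, 479001600)
n <= 1, return acc = 479001600


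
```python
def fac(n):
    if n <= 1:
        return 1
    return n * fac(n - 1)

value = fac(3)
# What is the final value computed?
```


fac(3)
= 3 * fac(2)
= 3 * 2 * fac(1)
= 3 * 2 * 1
= 6


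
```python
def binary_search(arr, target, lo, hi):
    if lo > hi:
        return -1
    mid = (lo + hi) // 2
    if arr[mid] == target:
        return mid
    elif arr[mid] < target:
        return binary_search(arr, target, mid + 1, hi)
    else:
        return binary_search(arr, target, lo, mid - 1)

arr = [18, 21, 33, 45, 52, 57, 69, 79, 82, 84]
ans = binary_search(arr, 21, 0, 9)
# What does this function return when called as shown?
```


binary_search(arr, 21, 0, 9)
lo=0, hi=9, mid=4, arr[mid]=52
52 > 21, search left half
lo=0, hi=3, mid=1, arr[mid]=21
arr[1] == 21, found at index 1
= 1


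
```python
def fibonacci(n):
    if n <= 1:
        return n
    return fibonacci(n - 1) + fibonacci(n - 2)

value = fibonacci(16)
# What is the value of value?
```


fibonacci(16)
= fibonacci(15) + fibonacci(14)
= (fibonacci(14) + fibonacci(13)) + fibonacci(14)
Computing bottom-up: fibonacci(0)=0, fibonacci(1)=1, fibonacci(2)=1, fibonacci(3)=2, fibonacci(4)=3, fibonacci(5)=5, fibonacci(6)=8, fibonacci(7)=13, fibonacci(8)=21, fibonacci(9)=34, fibonacci(10)=55, fibonacci(11)=89, fibonacci(12)=144, fibonacci(13)=233, fibonacci(14)=377, fibonacci(15)=610, fibonacci(16)=987
= 987


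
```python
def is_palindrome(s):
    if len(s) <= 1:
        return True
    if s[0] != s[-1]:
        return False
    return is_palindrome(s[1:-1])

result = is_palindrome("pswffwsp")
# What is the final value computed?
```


is_palindrome("pswffwsp")
"pswffwsp": s[0]='p' == s[-1]='p' -> is_palindrome("swffws")
"swffws": s[0]='s' == s[-1]='s' -> is_palindrome("wffw")
"wffw": s[0]='w' == s[-1]='w' -> is_palindrome("ff")
"ff": s[0]='f' == s[-1]='f' -> is_palindrome("")
"": len <= 1 -> True
= True


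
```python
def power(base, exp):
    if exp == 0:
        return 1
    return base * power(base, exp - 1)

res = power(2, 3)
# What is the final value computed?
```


power(2, 3)
= 2 * power(2, 2)
= 2 * 2 * power(2, 1)
= 2 * 2 * 2 * power(2, 0)
= 2 * 2 * 2 * 1
= 8


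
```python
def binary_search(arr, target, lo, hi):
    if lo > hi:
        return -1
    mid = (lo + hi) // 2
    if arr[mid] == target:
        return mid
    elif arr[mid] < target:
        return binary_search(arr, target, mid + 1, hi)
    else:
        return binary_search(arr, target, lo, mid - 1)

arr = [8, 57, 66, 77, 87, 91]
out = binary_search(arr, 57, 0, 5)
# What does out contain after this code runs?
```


binary_search(arr, 57, 0, 5)
lo=0, hi=5, mid=2, arr[mid]=66
66 > 57, search left half
lo=0, hi=1, mid=0, arr[mid]=8
8 < 57, search right half
lo=1, hi=1, mid=1, arr[mid]=57
arr[1] == 57, found at index 1
= 1


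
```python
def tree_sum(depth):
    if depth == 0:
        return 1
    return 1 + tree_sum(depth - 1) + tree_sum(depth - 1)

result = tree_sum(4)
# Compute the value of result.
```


tree_sum(4)
= 1 + tree_sum(3) + tree_sum(3)
= 1 + 2 * tree_sum(3)
tree_sum(k) = 2^(k+1) - 1
tree_sum(0) = 1
tree_sum(1) = 3
tree_sum(2) = 7
tree_sum(3) = 15
tree_sum(4) = 31
tree_sum(4) = 2^5 - 1 = 31


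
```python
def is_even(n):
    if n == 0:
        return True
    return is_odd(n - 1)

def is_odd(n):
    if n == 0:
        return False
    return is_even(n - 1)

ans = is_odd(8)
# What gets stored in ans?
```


is_odd(8)
= is_even(7)
= is_odd(6)
= is_even(5)
= is_odd(4)
= is_even(3)
= is_odd(2)
= is_even(1)
= is_odd(0)
n == 0: return False
= False


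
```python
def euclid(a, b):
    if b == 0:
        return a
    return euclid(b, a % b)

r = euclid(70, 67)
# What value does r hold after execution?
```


euclid(70, 67)
= euclid(67, 70 % 67) = euclid(67, 3)
= euclid(3, 67 % 3) = euclid(3, 1)
= euclid(1, 3 % 1) = euclid(1, 0)
b == 0, return a = 1


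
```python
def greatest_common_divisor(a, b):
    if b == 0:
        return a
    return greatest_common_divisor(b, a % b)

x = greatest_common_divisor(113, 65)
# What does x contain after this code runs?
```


greatest_common_divisor(113, 65)
= greatest_common_divisor(65, 113 % 65) = greatest_common_divisor(65, 48)
= greatest_common_divisor(48, 65 % 48) = greatest_common_divisor(48, 17)
= greatest_common_divisor(17, 48 % 17) = greatest_common_divisor(17, 14)
= greatest_common_divisor(14, 17 % 14) = greatest_common_divisor(14, 3)
= greatest_common_divisor(3, 14 % 3) = greatest_common_divisor(3, 2)
= greatest_common_divisor(2, 3 % 2) = greatest_common_divisor(2, 1)
= greatest_common_divisor(1, 2 % 1) = greatest_common_divisor(1, 0)
b == 0, return a = 1


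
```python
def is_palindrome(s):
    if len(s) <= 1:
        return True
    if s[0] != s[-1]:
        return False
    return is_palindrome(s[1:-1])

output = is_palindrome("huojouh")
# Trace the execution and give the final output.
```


is_palindrome("huojouh")
"huojouh": s[0]='h' == s[-1]='h' -> is_palindrome("uojou")
"uojou": s[0]='u' == s[-1]='u' -> is_palindrome("ojo")
"ojo": s[0]='o' == s[-1]='o' -> is_palindrome("j")
"j": len <= 1 -> True
= True


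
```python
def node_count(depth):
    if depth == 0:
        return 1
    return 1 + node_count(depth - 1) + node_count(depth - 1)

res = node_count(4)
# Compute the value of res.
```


node_count(4)
= 1 + node_count(3) + node_count(3)
= 1 + 2 * node_count(3)
node_count(k) = 2^(k+1) - 1
node_count(0) = 1
node_count(1) = 3
node_count(2) = 7
node_count(3) = 15
node_count(4) = 31
node_count(4) = 2^5 - 1 = 31


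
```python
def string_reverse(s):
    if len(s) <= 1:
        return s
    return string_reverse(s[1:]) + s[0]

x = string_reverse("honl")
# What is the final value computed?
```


string_reverse("honl")
= string_reverse("onl") + "h"
= string_reverse("nl") + "o" + "h"
= string_reverse("l") + "n" + "o" + "h"
= "l" + "n" + "o" + "h"
= "lnoh"


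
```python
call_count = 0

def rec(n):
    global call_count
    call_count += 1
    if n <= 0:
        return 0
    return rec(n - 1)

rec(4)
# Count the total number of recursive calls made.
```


rec(4) calls rec(3) calls ... calls rec(0)
Total calls: 4 + 1 (for base case) = 5


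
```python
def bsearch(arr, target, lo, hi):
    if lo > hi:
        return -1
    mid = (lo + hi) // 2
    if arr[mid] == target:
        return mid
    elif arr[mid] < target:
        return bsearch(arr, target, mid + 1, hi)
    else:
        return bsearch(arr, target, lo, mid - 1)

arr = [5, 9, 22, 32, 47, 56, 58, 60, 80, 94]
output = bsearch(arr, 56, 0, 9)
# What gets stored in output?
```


bsearch(arr, 56, 0, 9)
lo=0, hi=9, mid=4, arr[mid]=47
47 < 56, search right half
lo=5, hi=9, mid=7, arr[mid]=60
60 > 56, search left half
lo=5, hi=6, mid=5, arr[mid]=56
arr[5] == 56, found at index 5
= 5


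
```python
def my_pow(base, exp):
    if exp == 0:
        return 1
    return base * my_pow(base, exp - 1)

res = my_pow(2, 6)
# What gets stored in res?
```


my_pow(2, 6)
= 2 * my_pow(2, 5)
= 2 * 2 * my_pow(2, 4)
= 2 * 2 * 2 * my_pow(2, 3)
= 2 * 2 * 2 * 2 * my_pow(2, 2)
= 2 * 2 * 2 * 2 * 2 * my_pow(2, 1)
= 2 * 2 * 2 * 2 * 2 * 2 * my_pow(2, 0)
= 2 * 2 * 2 * 2 * 2 * 2 * 1
= 64


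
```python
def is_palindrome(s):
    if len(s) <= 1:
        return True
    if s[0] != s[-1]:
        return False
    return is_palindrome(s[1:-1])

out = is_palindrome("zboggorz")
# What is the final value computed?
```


is_palindrome("zboggorz")
"zboggorz": s[0]='z' == s[-1]='z' -> is_palindrome("boggor")
"boggor": s[0]='b' != s[-1]='r' -> False
= False


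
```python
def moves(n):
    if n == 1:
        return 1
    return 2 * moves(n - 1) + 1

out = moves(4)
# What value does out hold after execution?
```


moves(4)
= 2 * moves(3) + 1
= 2 * (2 * moves(2) + 1) + 1
= 2 * (2 * (2 * moves(1) + 1) + 1) + 1
Now compute bottom-up:
moves(1) = 1
moves(2) = 2 * 1 + 1 = 3
moves(3) = 2 * 3 + 1 = 7
moves(4) = 2 * 7 + 1 = 15
= 15


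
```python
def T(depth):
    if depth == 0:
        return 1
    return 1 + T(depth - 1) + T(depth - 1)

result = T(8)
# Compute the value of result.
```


T(8)
= 1 + T(7) + T(7)
= 1 + 2 * T(7)
T(k) = 2^(k+1) - 1
T(0) = 1
T(1) = 3
T(2) = 7
T(3) = 15
T(4) = 31
T(8) = 2^9 - 1 = 511


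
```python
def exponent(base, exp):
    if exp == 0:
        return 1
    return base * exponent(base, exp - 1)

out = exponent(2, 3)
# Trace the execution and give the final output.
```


exponent(2, 3)
= 2 * exponent(2, 2)
= 2 * 2 * exponent(2, 1)
= 2 * 2 * 2 * exponent(2, 0)
= 2 * 2 * 2 * 1
= 8


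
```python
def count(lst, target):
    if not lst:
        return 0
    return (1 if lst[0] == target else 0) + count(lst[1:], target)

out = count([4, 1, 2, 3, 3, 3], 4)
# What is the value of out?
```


count([4, 1, 2, 3, 3, 3], 4)
lst[0]=4 == 4: 1 + count([1, 2, 3, 3, 3], 4)
lst[0]=1 != 4: 0 + count([2, 3, 3, 3], 4)
lst[0]=2 != 4: 0 + count([3, 3, 3], 4)
lst[0]=3 != 4: 0 + count([3, 3], 4)
lst[0]=3 != 4: 0 + count([3], 4)
lst[0]=3 != 4: 0 + count([], 4)
= 1


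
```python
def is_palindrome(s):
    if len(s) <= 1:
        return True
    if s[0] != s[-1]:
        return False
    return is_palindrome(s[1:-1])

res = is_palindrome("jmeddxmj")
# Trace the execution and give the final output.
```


is_palindrome("jmeddxmj")
"jmeddxmj": s[0]='j' == s[-1]='j' -> is_palindrome("meddxm")
"meddxm": s[0]='m' == s[-1]='m' -> is_palindrome("eddx")
"eddx": s[0]='e' != s[-1]='x' -> False
= False


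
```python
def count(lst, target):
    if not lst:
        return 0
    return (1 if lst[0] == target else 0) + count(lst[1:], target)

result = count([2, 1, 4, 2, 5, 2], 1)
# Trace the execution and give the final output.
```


count([2, 1, 4, 2, 5, 2], 1)
lst[0]=2 != 1: 0 + count([1, 4, 2, 5, 2], 1)
lst[0]=1 == 1: 1 + count([4, 2, 5, 2], 1)
lst[0]=4 != 1: 0 + count([2, 5, 2], 1)
lst[0]=2 != 1: 0 + count([5, 2], 1)
lst[0]=5 != 1: 0 + count([2], 1)
lst[0]=2 != 1: 0 + count([], 1)
= 1


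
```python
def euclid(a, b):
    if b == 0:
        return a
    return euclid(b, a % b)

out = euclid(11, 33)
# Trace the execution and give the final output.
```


euclid(11, 33)
= euclid(33, 11 % 33) = euclid(33, 11)
= euclid(11, 33 % 11) = euclid(11, 0)
b == 0, return a = 11


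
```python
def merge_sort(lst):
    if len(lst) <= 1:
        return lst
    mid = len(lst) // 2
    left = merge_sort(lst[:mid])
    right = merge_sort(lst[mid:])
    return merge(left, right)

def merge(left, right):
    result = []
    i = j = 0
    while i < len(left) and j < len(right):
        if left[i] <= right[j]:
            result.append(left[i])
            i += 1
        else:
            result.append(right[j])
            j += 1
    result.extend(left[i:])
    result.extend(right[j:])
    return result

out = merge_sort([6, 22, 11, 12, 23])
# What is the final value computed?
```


merge_sort([6, 22, 11, 12, 23])
Split into [6, 22] and [11, 12, 23]
Left sorted: [6, 22]
Right sorted: [11, 12, 23]
Merge [6, 22] and [11, 12, 23]
= [6, 11, 12, 22, 23]


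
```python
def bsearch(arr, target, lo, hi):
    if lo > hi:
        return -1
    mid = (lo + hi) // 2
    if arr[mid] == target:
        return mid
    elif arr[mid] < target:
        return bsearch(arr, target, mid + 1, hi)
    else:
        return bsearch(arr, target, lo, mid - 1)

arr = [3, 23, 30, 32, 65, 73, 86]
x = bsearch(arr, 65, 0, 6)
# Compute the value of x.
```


bsearch(arr, 65, 0, 6)
lo=0, hi=6, mid=3, arr[mid]=32
32 < 65, search right half
lo=4, hi=6, mid=5, arr[mid]=73
73 > 65, search left half
lo=4, hi=4, mid=4, arr[mid]=65
arr[4] == 65, found at index 4
= 4


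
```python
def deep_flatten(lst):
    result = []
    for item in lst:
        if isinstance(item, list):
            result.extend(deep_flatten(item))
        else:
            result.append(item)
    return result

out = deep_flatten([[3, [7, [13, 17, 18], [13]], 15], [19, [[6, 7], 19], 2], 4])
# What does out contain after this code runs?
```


deep_flatten([[3, [7, [13, 17, 18], [13]], 15], [19, [[6, 7], 19], 2], 4])
Processing each element:
  [3, [7, [13, 17, 18], [13]], 15] is a list -> deep_flatten recursively -> [3, 7, 13, 17, 18, 13, 15]
  [19, [[6, 7], 19], 2] is a list -> deep_flatten recursively -> [19, 6, 7, 19, 2]
  4 is not a list -> append 4
= [3, 7, 13, 17, 18, 13, 15, 19, 6, 7, 19, 2, 4]


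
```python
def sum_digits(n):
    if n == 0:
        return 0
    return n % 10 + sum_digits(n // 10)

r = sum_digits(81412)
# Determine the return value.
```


sum_digits(81412)
= 2 + sum_digits(8141)
= 2 + 1 + sum_digits(814)
= 2 + 1 + 4 + sum_digits(81)
= 2 + 1 + 4 + 1 + sum_digits(8)
= 2 + 1 + 4 + 1 + 8 + sum_digits(0)
= 2 + 1 + 4 + 1 + 8 + 0
= 16


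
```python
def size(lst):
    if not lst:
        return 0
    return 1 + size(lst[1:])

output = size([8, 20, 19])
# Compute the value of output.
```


size([8, 20, 19])
= 1 + size([20, 19])
= 1 + 1 + size([19])
= 1 + 1 + 1 + size([])
= 1 + 1 + 1 + 0
= 3


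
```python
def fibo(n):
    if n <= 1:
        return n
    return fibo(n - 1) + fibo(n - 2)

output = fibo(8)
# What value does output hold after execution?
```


fibo(8)
= fibo(7) + fibo(6)
= (fibo(6) + fibo(5)) + fibo(6)
Computing bottom-up: fibo(0)=0, fibo(1)=1, fibo(2)=1, fibo(3)=2, fibo(4)=3, fibo(5)=5, fibo(6)=8, fibo(7)=13, fibo(8)=21
= 21


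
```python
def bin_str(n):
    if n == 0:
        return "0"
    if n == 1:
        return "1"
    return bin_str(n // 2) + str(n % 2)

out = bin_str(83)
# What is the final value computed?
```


bin_str(83)
= bin_str(41) + "1"
= bin_str(20) + "1" + "1"
= bin_str(10) + "0" + "1" + "1"
= bin_str(5) + "0" + "0" + "1" + "1"
= bin_str(2) + "1" + "0" + "0" + "1" + "1"
= bin_str(1) + "0" + "1" + "0" + "0" + "1" + "1"
= "1" + "0" + "1" + "0" + "0" + "1" + "1"
= "1010011"


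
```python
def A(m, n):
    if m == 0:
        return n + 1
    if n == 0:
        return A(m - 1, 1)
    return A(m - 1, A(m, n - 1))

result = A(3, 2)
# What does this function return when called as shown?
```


A(3, 2)
= A(2, A(3, 1))
First compute A(3, 1) = 13
= A(2, 13)
= 29


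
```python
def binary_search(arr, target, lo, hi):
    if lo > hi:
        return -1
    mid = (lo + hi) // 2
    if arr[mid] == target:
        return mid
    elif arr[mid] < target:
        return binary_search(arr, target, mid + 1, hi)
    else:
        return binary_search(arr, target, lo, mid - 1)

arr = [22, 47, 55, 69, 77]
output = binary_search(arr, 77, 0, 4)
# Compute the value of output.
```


binary_search(arr, 77, 0, 4)
lo=0, hi=4, mid=2, arr[mid]=55
55 < 77, search right half
lo=3, hi=4, mid=3, arr[mid]=69
69 < 77, search right half
lo=4, hi=4, mid=4, arr[mid]=77
arr[4] == 77, found at index 4
= 4


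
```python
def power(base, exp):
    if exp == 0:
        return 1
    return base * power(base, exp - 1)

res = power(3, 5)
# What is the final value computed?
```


power(3, 5)
= 3 * power(3, 4)
= 3 * 3 * power(3, 3)
= 3 * 3 * 3 * power(3, 2)
= 3 * 3 * 3 * 3 * power(3, 1)
= 3 * 3 * 3 * 3 * 3 * power(3, 0)
= 3 * 3 * 3 * 3 * 3 * 1
= 243


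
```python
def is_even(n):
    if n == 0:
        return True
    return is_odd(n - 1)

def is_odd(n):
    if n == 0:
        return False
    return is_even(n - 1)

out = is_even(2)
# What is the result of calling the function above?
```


is_even(2)
= is_odd(1)
= is_even(0)
n == 0: return True
= True


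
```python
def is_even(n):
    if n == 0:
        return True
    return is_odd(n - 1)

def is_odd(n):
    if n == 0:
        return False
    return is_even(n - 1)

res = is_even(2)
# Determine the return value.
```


is_even(2)
= is_odd(1)
= is_even(0)
n == 0: return True
= True


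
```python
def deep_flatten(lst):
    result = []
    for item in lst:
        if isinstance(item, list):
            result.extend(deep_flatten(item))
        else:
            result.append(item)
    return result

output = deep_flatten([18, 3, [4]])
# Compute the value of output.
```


deep_flatten([18, 3, [4]])
Processing each element:
  18 is not a list -> append 18
  3 is not a list -> append 3
  [4] is a list -> deep_flatten recursively -> [4]
= [18, 3, 4]


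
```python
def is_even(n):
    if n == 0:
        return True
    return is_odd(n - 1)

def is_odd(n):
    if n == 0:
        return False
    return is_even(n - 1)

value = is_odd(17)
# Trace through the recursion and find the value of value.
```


is_odd(17)
= is_even(16)
= is_odd(15)
= is_even(14)
= is_odd(13)
= is_even(12)
= is_odd(11)
= is_even(10)
= is_odd(9)
= is_even(8)
= is_odd(7)
= is_even(6)
= is_odd(5)
= is_even(4)
= is_odd(3)
= is_even(2)
= is_odd(1)
= is_even(0)
n == 0: return True
= True


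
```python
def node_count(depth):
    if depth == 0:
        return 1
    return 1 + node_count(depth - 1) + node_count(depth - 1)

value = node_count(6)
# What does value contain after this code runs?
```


node_count(6)
= 1 + node_count(5) + node_count(5)
= 1 + 2 * node_count(5)
node_count(k) = 2^(k+1) - 1
node_count(0) = 1
node_count(1) = 3
node_count(2) = 7
node_count(3) = 15
node_count(4) = 31
node_count(6) = 2^7 - 1 = 127


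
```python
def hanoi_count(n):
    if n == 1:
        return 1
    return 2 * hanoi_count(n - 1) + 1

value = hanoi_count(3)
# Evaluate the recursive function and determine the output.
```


hanoi_count(3)
= 2 * hanoi_count(2) + 1
= 2 * (2 * hanoi_count(1) + 1) + 1
Now compute bottom-up:
hanoi_count(1) = 1
hanoi_count(2) = 2 * 1 + 1 = 3
hanoi_count(3) = 2 * 3 + 1 = 7
= 7


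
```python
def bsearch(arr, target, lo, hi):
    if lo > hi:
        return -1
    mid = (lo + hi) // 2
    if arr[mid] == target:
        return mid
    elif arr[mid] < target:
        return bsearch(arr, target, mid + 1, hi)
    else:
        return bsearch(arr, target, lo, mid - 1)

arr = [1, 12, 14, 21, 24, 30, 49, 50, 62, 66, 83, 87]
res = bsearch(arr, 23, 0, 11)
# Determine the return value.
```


bsearch(arr, 23, 0, 11)
lo=0, hi=11, mid=5, arr[mid]=30
30 > 23, search left half
lo=0, hi=4, mid=2, arr[mid]=14
14 < 23, search right half
lo=3, hi=4, mid=3, arr[mid]=21
21 < 23, search right half
lo=4, hi=4, mid=4, arr[mid]=24
24 > 23, search left half
lo > hi, target not found, return -1
= -1


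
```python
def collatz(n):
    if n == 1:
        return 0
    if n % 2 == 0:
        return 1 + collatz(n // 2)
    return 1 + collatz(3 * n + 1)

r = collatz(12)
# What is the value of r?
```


collatz(12)
12 is even -> collatz(6)
6 is even -> collatz(3)
3 is odd -> 3*3+1 = 10 -> collatz(10)
10 is even -> collatz(5)
5 is odd -> 3*5+1 = 16 -> collatz(16)
16 is even -> collatz(8)
8 is even -> collatz(4)
4 is even -> collatz(2)
2 is even -> collatz(1)
Reached 1 after 9 steps
= 9


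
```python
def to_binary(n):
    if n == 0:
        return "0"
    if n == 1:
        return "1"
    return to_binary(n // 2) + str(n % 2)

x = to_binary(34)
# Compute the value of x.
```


to_binary(34)
= to_binary(17) + "0"
= to_binary(8) + "1" + "0"
= to_binary(4) + "0" + "1" + "0"
= to_binary(2) + "0" + "0" + "1" + "0"
= to_binary(1) + "0" + "0" + "0" + "1" + "0"
= "1" + "0" + "0" + "0" + "1" + "0"
= "100010"


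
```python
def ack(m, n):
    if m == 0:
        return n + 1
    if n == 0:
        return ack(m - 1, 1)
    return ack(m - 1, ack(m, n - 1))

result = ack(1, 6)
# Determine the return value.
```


ack(1, 6)
= ack(0, ack(1, 5))
First compute ack(1, 5) = 7
= ack(0, 7)
= 8


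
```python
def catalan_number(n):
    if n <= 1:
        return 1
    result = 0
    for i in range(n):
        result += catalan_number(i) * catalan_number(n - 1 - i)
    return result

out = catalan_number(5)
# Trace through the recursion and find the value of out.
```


catalan_number(5)
= sum of catalan_number(i) * catalan_number(5-1-i) for i in 0..4
First compute sub-values bottom-up:
  catalan_number(0) = 1, catalan_number(1) = 1
  catalan_number(2) = 1*1 + 1*1 = 2
  catalan_number(3) = 1*2 + 1*1 + 2*1 = 5
  catalan_number(4) = 1*5 + 1*2 + 2*1 + 5*1 = 14
Now catalan_number(5):
  catalan_number(0)*catalan_number(4) = 1*14 = 14
  catalan_number(1)*catalan_number(3) = 1*5 = 5
  catalan_number(2)*catalan_number(2) = 2*2 = 4
  catalan_number(3)*catalan_number(1) = 5*1 = 5
  catalan_number(4)*catalan_number(0) = 14*1 = 14
= 14 + 5 + 4 + 5 + 14
= 42


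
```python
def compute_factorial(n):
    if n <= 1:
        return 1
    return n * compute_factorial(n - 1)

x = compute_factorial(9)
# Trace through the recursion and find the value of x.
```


compute_factorial(9)
= 9 * compute_factorial(8)
= 9 * 8 * compute_factorial(7)
= 9 * 8 * 7 * compute_factorial(6)
= 9 * 8 * 7 * 6 * compute_factorial(5)
= 9 * 8 * 7 * 6 * 5 * compute_factorial(4)
= 9 * 8 * 7 * 6 * 5 * 4 * compute_factorial(3)
= 9 * 8 * 7 * 6 * 5 * 4 * 3 * compute_factorial(2)
= 9 * 8 * 7 * 6 * 5 * 4 * 3 * 2 * compute_factorial(1)
= 9 * 8 * 7 * 6 * 5 * 4 * 3 * 2 * 1
= 362880


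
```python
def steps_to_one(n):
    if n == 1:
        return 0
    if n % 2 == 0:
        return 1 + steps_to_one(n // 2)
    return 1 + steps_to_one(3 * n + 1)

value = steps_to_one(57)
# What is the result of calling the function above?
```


steps_to_one(57)
57 is odd -> 3*57+1 = 172 -> steps_to_one(172)
172 is even -> steps_to_one(86)
86 is even -> steps_to_one(43)
43 is odd -> 3*43+1 = 130 -> steps_to_one(130)
130 is even -> steps_to_one(65)
65 is odd -> 3*65+1 = 196 -> steps_to_one(196)
196 is even -> steps_to_one(98)
98 is even -> steps_to_one(49)
49 is odd -> 3*49+1 = 148 -> steps_to_one(148)
148 is even -> steps_to_one(74)
74 is even -> steps_to_one(37)
37 is odd -> 3*37+1 = 112 -> steps_to_one(112)
112 is even -> steps_to_one(56)
56 is even -> steps_to_one(28)
28 is even -> steps_to_one(14)
14 is even -> steps_to_one(7)
7 is odd -> 3*7+1 = 22 -> steps_to_one(22)
22 is even -> steps_to_one(11)
11 is odd -> 3*11+1 = 34 -> steps_to_one(34)
34 is even -> steps_to_one(17)
17 is odd -> 3*17+1 = 52 -> steps_to_one(52)
52 is even -> steps_to_one(26)
26 is even -> steps_to_one(13)
13 is odd -> 3*13+1 = 40 -> steps_to_one(40)
40 is even -> steps_to_one(20)
20 is even -> steps_to_one(10)
10 is even -> steps_to_one(5)
5 is odd -> 3*5+1 = 16 -> steps_to_one(16)
16 is even -> steps_to_one(8)
8 is even -> steps_to_one(4)
4 is even -> steps_to_one(2)
2 is even -> steps_to_one(1)
Reached 1 after 32 steps
= 32


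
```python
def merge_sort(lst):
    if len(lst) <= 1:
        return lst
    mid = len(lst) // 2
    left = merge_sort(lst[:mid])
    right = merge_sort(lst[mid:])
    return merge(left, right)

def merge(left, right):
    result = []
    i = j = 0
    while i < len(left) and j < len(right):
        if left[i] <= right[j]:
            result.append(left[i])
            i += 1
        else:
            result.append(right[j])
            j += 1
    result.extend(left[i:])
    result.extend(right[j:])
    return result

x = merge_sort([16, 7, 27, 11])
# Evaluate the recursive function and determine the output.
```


merge_sort([16, 7, 27, 11])
Split into [16, 7] and [27, 11]
Left sorted: [7, 16]
Right sorted: [11, 27]
Merge [7, 16] and [11, 27]
= [7, 11, 16, 27]


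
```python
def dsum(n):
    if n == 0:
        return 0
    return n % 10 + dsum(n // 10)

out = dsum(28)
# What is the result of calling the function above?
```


dsum(28)
= 8 + dsum(2)
= 8 + 2 + dsum(0)
= 8 + 2 + 0
= 10


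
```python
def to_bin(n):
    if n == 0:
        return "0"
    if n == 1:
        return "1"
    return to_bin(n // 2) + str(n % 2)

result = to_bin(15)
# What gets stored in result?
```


to_bin(15)
= to_bin(7) + "1"
= to_bin(3) + "1" + "1"
= to_bin(1) + "1" + "1" + "1"
= "1" + "1" + "1" + "1"
= "1111"


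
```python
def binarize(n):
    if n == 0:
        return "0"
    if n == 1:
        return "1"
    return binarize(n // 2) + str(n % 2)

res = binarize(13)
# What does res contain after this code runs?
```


binarize(13)
= binarize(6) + "1"
= binarize(3) + "0" + "1"
= binarize(1) + "1" + "0" + "1"
= "1" + "1" + "0" + "1"
= "1101"


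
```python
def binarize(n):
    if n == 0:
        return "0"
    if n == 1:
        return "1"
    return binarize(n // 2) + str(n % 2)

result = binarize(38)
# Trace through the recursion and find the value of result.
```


binarize(38)
= binarize(19) + "0"
= binarize(9) + "1" + "0"
= binarize(4) + "1" + "1" + "0"
= binarize(2) + "0" + "1" + "1" + "0"
= binarize(1) + "0" + "0" + "1" + "1" + "0"
= "1" + "0" + "0" + "1" + "1" + "0"
= "100110"
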